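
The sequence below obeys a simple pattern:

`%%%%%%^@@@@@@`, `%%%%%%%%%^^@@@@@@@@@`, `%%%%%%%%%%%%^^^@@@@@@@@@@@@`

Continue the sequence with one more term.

%%%%%%%%%%%%%%%^^^^@@@@@@@@@@@@@@@

Each string has the form %^{3n+3} ^^{n} @^{3n+3} (n = 1, 2, …).
Setting n = 4 gives 15, 4, 15 characters in each block.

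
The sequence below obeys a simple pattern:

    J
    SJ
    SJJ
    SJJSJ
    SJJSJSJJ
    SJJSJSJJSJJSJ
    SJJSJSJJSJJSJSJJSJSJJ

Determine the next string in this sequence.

This is a Fibonacci-style word recurrence s(k) = s(k−1)·s(k−2): e.g. SJ·J = SJJ.
Continuing: SJJSJSJJSJJSJSJJSJSJJ · SJJSJSJJSJJSJ gives term 8.

SJJSJSJJSJJSJSJJSJSJJSJJSJSJJSJJSJ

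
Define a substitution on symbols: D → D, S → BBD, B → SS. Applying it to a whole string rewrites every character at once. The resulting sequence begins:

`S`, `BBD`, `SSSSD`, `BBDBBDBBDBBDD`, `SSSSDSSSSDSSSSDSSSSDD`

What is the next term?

Rewriting the 21 symbols of SSSSDSSSSDSSSSDSSSSDD one by one yields BBD BBD BBD BBD D BBD BBD BBD BBD D BBD BBD BBD BBD D BBD BBD BBD BBD D D; concatenated:

BBDBBDBBDBBDDBBDBBDBBDBBDDBBDBBDBBDBBDDBBDBBDBBDBBDDD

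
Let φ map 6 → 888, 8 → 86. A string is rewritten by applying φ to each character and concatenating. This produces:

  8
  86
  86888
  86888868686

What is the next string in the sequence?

86888868686868888688886888

Rewriting each symbol of 86888868686: 8→86, 6→888, 8→86, 8→86, 8→86, 8→86, 6→888, 8→86, 6→888, 8→86, 6→888, which concatenates to 86 888 86 86 86 86 888 86 888 86 888.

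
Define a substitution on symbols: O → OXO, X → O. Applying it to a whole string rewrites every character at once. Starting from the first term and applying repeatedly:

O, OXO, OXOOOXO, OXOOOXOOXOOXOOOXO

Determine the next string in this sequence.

OXOOOXOOXOOXOOOXOOXOOOXOOXOOOXOOXOOXOOOXO

Applying the rule to each of the 17 symbols of OXOOOXOOXOOXOOOXO gives the pieces OXO O OXO OXO OXO O OXO OXO O OXO OXO O OXO OXO OXO O OXO, which concatenate to the answer.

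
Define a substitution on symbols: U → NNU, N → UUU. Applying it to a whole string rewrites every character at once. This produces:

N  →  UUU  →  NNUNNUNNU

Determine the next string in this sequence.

Rewriting each symbol of NNUNNUNNU: N→UUU, N→UUU, U→NNU, N→UUU, N→UUU, U→NNU, N→UUU, N→UUU, U→NNU, which concatenates to UUU UUU NNU UUU UUU NNU UUU UUU NNU.

UUUUUUNNUUUUUUUNNUUUUUUUNNU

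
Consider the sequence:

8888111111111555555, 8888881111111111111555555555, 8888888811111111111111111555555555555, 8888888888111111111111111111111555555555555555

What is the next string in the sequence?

Term n consists of 2n 8's, followed by 4n+1 1's, followed by 3n 5's, where the shown terms are n = 2, 3, 4, 5.
At n = 6 the blocks have lengths 12, 25, 18.

8888888888881111111111111111111111111555555555555555555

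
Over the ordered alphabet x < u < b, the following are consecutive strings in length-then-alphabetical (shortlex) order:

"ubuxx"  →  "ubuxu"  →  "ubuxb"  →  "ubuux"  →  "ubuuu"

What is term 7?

Continuing the enumeration 2 steps past ubuuu: ubuuu → ubuub → (answer).

ububx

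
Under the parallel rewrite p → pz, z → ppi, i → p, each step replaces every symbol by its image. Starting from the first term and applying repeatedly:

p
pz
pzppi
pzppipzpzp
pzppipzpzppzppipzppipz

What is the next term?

φ(pzppipzpzppzppipzppipz) expands symbol-by-symbol to pz ppi pz pz p pz ppi pz ppi pz pz ppi pz pz p pz ppi pz pz p pz ppi; joining the 22 pieces gives the next term.

pzppipzpzppzppipzppipzpzppipzpzppzppipzpzppzppi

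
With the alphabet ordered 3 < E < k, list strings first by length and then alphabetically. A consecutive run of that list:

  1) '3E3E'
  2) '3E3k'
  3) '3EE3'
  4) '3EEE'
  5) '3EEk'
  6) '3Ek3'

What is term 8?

3Ekk

Advancing 2 positions from 3Ek3 through 3Ek3 → 3EkE reaches term 8.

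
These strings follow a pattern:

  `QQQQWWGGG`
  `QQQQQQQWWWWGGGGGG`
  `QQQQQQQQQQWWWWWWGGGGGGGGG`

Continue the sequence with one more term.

Each string has the form Q^{3n+1} W^{2n} G^{3n} (n = 1, 2, …).
At n = 4 the blocks have lengths 13, 8, 12.

QQQQQQQQQQQQQWWWWWWWWGGGGGGGGGGGG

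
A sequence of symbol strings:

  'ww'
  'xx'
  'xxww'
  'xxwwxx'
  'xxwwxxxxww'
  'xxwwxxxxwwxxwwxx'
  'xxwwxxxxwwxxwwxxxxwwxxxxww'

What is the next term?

This is a Fibonacci-style word recurrence s(k) = s(k−1)·s(k−2): e.g. xx·ww = xxww.
The next term joins xxwwxxxxwwxxwwxxxxwwxxxxww and xxwwxxxxwwxxwwxx.

xxwwxxxxwwxxwwxxxxwwxxxxwwxxwwxxxxwwxxwwxx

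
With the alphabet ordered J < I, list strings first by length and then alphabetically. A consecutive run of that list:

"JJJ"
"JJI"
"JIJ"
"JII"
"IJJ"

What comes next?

The successor of IJJ increments the rightmost position that isn't already I and resets every position after it to J.

IJI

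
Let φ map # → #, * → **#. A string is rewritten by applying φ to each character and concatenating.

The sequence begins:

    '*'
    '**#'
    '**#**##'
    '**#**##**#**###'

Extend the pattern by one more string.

Rewriting the 15 symbols of **#**##**#**### one by one yields **# **# # **# **# # # **# **# # **# **# # # #; concatenated:

**#**##**#**###**#**##**#**####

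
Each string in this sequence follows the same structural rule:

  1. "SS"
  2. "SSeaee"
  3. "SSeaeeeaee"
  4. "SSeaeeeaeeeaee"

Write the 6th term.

SSeaeeeaeeeaeeeaeeeaee

The strings grow by a fixed suffix eaee each time.
From SSeaeeeaeeeaee, 2 further steps: SSeaeeeaeeeaee → SSeaeeeaeeeaeeeaee → (answer).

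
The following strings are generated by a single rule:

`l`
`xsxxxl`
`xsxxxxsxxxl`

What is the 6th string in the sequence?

xsxxxxsxxxxsxxxxsxxxxsxxxl

The strings grow by a fixed prefix xsxxx each time.
From xsxxxxsxxxl, 3 further steps: xsxxxxsxxxl → xsxxxxsxxxxsxxxl → xsxxxxsxxxxsxxxxsxxxl → (answer).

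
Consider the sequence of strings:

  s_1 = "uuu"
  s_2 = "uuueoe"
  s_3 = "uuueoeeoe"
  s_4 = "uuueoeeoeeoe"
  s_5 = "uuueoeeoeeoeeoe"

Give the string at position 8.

uuueoeeoeeoeeoeeoeeoeeoe

The strings grow by a fixed suffix eoe each time.
From uuueoeeoeeoeeoe, 3 further steps: uuueoeeoeeoeeoe → uuueoeeoeeoeeoeeoe → uuueoeeoeeoeeoeeoeeoe → (answer).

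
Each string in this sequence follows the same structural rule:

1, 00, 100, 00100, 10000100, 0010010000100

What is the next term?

100001000010010000100

From term 3 onward, concatenate the second-to-last term with the last: 1·00 = 100, 00·100 = 00100, …
Continuing: 10000100 · 0010010000100 gives term 7.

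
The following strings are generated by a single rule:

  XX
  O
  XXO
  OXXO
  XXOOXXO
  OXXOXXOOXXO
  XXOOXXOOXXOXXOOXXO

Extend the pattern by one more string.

OXXOXXOOXXOXXOOXXOOXXOXXOOXXO

From term 3 onward, concatenate the second-to-last term with the last: XX·O = XXO, O·XXO = OXXO, …
So term 8 is OXXOXXOOXXO·XXOOXXOOXXOXXOOXXO.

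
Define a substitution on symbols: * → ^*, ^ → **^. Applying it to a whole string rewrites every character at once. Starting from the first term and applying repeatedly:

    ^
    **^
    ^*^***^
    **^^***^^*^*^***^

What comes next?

^*^***^**^^*^*^***^**^^***^^***^^*^*^***^

φ(**^^***^^*^*^***^) expands symbol-by-symbol to ^* ^* **^ **^ ^* ^* ^* **^ **^ ^* **^ ^* **^ ^* ^* ^* **^; joining the 17 pieces gives the next term.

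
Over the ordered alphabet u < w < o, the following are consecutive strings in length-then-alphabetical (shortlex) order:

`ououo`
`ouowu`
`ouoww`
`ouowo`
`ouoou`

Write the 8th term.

owuuu

Stepping forward 3 times from ouoou: ouoou → ouoow → ouooo, then the target.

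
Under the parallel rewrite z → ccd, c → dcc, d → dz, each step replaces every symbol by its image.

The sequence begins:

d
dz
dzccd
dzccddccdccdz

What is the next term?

Rewriting the 13 symbols of dzccddccdccdz one by one yields dz ccd dcc dcc dz dz dcc dcc dz dcc dcc dz ccd; concatenated:

dzccddccdccdzdzdccdccdzdccdccdzccd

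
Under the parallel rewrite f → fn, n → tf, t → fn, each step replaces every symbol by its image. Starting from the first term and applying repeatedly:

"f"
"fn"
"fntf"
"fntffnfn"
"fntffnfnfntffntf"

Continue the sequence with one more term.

fntffnfnfntffntffntffnfnfntffnfn

φ(fntffnfnfntffntf) expands symbol-by-symbol to fn tf fn fn fn tf fn tf fn tf fn fn fn tf fn fn; joining the 16 pieces gives the next term.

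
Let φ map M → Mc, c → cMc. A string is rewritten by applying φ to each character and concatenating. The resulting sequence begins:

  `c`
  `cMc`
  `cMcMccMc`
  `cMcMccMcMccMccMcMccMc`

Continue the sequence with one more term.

cMcMccMcMccMccMcMccMcMccMccMcMccMccMcMccMcMccMccMcMccMc

φ(cMcMccMcMccMccMcMccMc) expands symbol-by-symbol to cMc Mc cMc Mc cMc cMc Mc cMc Mc cMc cMc Mc cMc cMc Mc cMc Mc cMc cMc Mc cMc; joining the 21 pieces gives the next term.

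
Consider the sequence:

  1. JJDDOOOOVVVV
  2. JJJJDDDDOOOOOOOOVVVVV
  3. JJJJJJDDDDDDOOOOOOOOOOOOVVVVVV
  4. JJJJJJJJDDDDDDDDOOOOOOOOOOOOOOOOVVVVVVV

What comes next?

Each string has the form J^{2n} D^{2n} O^{4n} V^{n+3} (n = 1, 2, …).
For the next term, n = 5, so the run lengths are 10, 10, 20, 8.

JJJJJJJJJJDDDDDDDDDDOOOOOOOOOOOOOOOOOOOOVVVVVVVV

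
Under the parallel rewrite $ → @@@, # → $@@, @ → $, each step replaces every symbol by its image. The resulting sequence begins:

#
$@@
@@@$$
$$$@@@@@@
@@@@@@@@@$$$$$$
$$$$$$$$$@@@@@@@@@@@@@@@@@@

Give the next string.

@@@@@@@@@@@@@@@@@@@@@@@@@@@$$$$$$$$$$$$$$$$$$

φ($$$$$$$$$@@@@@@@@@@@@@@@@@@) expands symbol-by-symbol to @@@ @@@ @@@ @@@ @@@ @@@ @@@ @@@ @@@ $ $ $ $ $ $ $ $ $ $ $ $ $ $ $ $ $ $; joining the 27 pieces gives the next term.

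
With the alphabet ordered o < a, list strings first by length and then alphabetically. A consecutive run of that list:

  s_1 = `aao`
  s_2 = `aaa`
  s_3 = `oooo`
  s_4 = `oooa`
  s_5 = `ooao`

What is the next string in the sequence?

Treat ooao as a base-2 numeral over the given alphabet and add one, carrying through any trailing a's.

ooaa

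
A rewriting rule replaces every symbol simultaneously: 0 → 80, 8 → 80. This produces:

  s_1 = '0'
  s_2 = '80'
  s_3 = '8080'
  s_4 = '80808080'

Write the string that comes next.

8080808080808080

Rewriting each symbol of 80808080: 8→80, 0→80, 8→80, 0→80, 8→80, 0→80, 8→80, 0→80, which concatenates to 80 80 80 80 80 80 80 80.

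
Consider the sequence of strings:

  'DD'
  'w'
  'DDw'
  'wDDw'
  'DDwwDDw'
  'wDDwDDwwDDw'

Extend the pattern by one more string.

DDwwDDwwDDwDDwwDDw

Each term (from the third on) is the two preceding terms concatenated in order: term 3 = DD·w = DDw.
The next term joins DDwwDDw and wDDwDDwwDDw.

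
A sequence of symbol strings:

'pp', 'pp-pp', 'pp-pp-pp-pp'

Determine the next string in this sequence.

Each string is two copies of the previous one joined by '-'.
So the next term is two copies of pp-pp-pp-pp with '-' between the halves.

pp-pp-pp-pp-pp-pp-pp-pp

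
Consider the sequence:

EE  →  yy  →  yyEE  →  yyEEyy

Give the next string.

yyEEyyyyEE

This is a Fibonacci-style word recurrence s(k) = s(k−1)·s(k−2): e.g. yy·EE = yyEE.
The next term joins yyEEyy and yyEE.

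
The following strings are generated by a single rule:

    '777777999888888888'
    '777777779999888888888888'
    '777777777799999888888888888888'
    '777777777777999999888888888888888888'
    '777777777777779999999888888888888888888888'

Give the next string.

777777777777777799999999888888888888888888888888

The n-th term is 2n 7's then n 9's then 3n 8's, where the shown terms are n = 3, 4, 5, 6, 7.
For the next term, n = 8, so the run lengths are 16, 8, 24.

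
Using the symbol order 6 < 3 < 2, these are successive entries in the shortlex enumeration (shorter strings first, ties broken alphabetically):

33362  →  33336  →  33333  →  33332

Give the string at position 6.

Advancing 2 positions from 33332 through 33332 → 33326 reaches term 6.

33323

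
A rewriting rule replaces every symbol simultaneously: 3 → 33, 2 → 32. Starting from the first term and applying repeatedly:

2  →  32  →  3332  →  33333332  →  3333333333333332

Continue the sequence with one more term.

Replace each of the 16 characters of 3333333333333332 in place — 33 33 33 33 33 33 33 33 33 33 33 33 33 33 33 32 — and concatenate.

33333333333333333333333333333332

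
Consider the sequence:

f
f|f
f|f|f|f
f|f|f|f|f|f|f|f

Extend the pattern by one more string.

Each string is two copies of the previous one joined by '|'.
One more doubling of f|f|f|f|f|f|f|f gives the answer.

f|f|f|f|f|f|f|f|f|f|f|f|f|f|f|f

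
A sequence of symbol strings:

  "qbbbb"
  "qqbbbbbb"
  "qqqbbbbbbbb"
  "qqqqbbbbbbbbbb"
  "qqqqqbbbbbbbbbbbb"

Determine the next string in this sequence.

qqqqqqbbbbbbbbbbbbbb

Term n consists of n-1 q's, followed by 2n b's, where the shown terms are n = 2, 3, 4, 5, 6.
At n = 7 the blocks have lengths 6, 14.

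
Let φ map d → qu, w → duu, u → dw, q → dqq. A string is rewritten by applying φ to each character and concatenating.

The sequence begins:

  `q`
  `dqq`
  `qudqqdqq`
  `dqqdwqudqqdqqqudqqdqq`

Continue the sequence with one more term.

Rewriting the 21 symbols of dqqdwqudqqdqqqudqqdqq one by one yields qu dqq dqq qu duu dqq dw qu dqq dqq qu dqq dqq dqq dw qu dqq dqq qu dqq dqq; concatenated:

qudqqdqqquduudqqdwqudqqdqqqudqqdqqdqqdwqudqqdqqqudqqdqq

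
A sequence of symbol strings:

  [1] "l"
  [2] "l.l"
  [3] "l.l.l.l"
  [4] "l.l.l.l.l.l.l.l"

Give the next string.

l.l.l.l.l.l.l.l.l.l.l.l.l.l.l.l

Each string is two copies of the previous one joined by '.'.
So the next term is two copies of l.l.l.l.l.l.l.l with '.' between the halves.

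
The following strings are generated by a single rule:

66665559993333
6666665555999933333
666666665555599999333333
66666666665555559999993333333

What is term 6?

666666666666665555555599999999333333333

The n-th term is 2n 6's then n+1 5's then n+1 9's then n+2 3's, where the shown terms are n = 2, 3, 4, 5.
For term 6, n = 7, so the run lengths are 14, 8, 8, 9.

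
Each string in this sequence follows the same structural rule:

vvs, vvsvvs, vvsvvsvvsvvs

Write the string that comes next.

Every step duplicates the string.
Doubling vvsvvsvvsvvs:

vvsvvsvvsvvsvvsvvsvvsvvs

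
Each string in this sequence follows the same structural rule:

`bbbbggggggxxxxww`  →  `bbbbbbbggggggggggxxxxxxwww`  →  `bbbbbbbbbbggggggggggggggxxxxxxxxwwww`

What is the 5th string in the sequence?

bbbbbbbbbbbbbbbbggggggggggggggggggggggxxxxxxxxxxxxwwwwww

Each string has the form b^{3n-2} g^{4n-2} x^{2n} w^{n}, where the shown terms are n = 2, 3, 4.
At n = 6 the blocks have lengths 16, 22, 12, 6.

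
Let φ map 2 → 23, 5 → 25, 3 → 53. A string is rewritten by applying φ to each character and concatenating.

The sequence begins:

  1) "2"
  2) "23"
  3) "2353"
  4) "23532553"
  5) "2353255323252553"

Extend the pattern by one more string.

φ(2353255323252553) expands symbol-by-symbol to 23 53 25 53 23 25 25 53 23 53 23 25 23 25 25 53; joining the 16 pieces gives the next term.

23532553232525532353232523252553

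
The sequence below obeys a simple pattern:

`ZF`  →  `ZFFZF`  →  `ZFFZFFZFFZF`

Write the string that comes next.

ZFFZFFZFFZFFZFFZFFZFFZF

Every step duplicates the string with 'F' between the halves.
So the next term is two copies of ZFFZFFZFFZF with 'F' between the halves.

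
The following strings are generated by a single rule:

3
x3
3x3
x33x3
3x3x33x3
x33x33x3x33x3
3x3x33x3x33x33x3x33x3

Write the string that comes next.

x33x33x3x33x33x3x33x3x33x33x3x33x3

From term 3 onward, concatenate the second-to-last term with the last: 3·x3 = 3x3, x3·3x3 = x33x3, …
The next term joins x33x33x3x33x3 and 3x3x33x3x33x33x3x33x3.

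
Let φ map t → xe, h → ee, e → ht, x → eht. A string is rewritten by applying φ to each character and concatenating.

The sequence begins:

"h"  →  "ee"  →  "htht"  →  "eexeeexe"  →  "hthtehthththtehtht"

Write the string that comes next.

eexeeexehteexeeexeeexeeexehteexeeexe

φ(hthtehthththtehtht) expands symbol-by-symbol to ee xe ee xe ht ee xe ee xe ee xe ee xe ht ee xe ee xe; joining the 18 pieces gives the next term.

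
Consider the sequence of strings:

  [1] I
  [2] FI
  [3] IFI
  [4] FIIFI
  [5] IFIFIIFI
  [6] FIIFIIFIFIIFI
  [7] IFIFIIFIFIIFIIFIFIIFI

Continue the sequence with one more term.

This is a Fibonacci-style word recurrence s(k) = s(k−2)·s(k−1): e.g. I·FI = IFI.
The next term joins FIIFIIFIFIIFI and IFIFIIFIFIIFIIFIFIIFI.

FIIFIIFIFIIFIIFIFIIFIFIIFIIFIFIIFI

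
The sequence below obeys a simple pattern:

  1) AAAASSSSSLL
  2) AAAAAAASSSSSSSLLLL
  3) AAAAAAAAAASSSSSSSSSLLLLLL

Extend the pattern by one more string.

Each string has the form A^{3n+1} S^{2n+3} L^{2n} (n = 1, 2, …).
Setting n = 4 gives 13, 11, 8 characters in each block.

AAAAAAAAAAAAASSSSSSSSSSSLLLLLLLL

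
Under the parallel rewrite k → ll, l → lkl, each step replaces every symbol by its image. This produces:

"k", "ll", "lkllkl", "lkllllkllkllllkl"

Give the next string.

lkllllkllkllkllkllllkllkllllkllkllkllkllllkl

Replace each of the 16 characters of lkllllkllkllllkl in place — lkl ll lkl lkl lkl lkl ll lkl lkl ll lkl lkl lkl lkl ll lkl — and concatenate.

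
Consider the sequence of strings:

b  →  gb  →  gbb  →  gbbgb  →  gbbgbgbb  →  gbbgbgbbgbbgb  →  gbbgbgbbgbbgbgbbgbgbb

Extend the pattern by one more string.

gbbgbgbbgbbgbgbbgbgbbgbbgbgbbgbbgb

From term 3 onward, concatenate the last term with the second-to-last: gb·b = gbb, gbb·gb = gbbgb, …
So term 8 is gbbgbgbbgbbgbgbbgbgbb·gbbgbgbbgbbgb.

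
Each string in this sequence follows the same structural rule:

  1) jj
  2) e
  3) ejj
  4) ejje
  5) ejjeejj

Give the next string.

This is a Fibonacci-style word recurrence s(k) = s(k−1)·s(k−2): e.g. e·jj = ejj.
Continuing: ejjeejj · ejje gives term 6.

ejjeejjejje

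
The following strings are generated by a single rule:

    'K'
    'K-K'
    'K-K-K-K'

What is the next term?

K-K-K-K-K-K-K-K

s(k+1) = s(k)·-·s(k) — each term doubles the last with '-' between the halves.
So the next term is two copies of K-K-K-K with '-' between the halves.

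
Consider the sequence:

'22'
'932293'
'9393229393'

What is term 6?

9393939393229393939393

s(k+1) = 93·s(k)·93, so each term gains 93 as a prefix and 93 as a suffix.
From 9393229393, 3 further steps: 9393229393 → 93939322939393 → 939393932293939393 → (answer).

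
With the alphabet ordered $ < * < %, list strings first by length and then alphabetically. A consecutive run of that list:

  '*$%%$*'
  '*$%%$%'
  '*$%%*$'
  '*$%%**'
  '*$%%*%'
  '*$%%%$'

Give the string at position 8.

*$%%%%

Advancing 2 positions from *$%%%$ through *$%%%$ → *$%%%* reaches term 8.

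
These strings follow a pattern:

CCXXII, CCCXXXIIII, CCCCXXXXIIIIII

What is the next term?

CCCCCXXXXXIIIIIIII

Term n consists of n+1 C's, followed by n+1 X's, followed by 2n I's (n = 1, 2, …).
For the next term, n = 4, so the run lengths are 5, 5, 8.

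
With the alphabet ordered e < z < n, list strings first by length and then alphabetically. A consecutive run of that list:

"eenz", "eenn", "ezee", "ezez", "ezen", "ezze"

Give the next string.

ezzz

The successor of ezze increments the rightmost position that isn't already n and resets every position after it to e.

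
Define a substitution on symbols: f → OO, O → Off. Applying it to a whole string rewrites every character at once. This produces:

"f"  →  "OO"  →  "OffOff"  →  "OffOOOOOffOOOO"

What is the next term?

OffOOOOOffOffOffOffOffOOOOOffOffOffOff

Replace each of the 14 characters of OffOOOOOffOOOO in place — Off OO OO Off Off Off Off Off OO OO Off Off Off Off — and concatenate.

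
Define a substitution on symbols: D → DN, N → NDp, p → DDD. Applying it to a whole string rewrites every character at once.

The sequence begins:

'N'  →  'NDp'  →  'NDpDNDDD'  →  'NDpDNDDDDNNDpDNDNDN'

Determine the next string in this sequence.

Rewriting the 19 symbols of NDpDNDDDDNNDpDNDNDN one by one yields NDp DN DDD DN NDp DN DN DN DN NDp NDp DN DDD DN NDp DN NDp DN NDp; concatenated:

NDpDNDDDDNNDpDNDNDNDNNDpNDpDNDDDDNNDpDNNDpDNNDp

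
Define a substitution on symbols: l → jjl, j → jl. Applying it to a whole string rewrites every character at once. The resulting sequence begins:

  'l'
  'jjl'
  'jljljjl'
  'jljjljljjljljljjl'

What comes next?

Replace each of the 17 characters of jljjljljjljljljjl in place — jl jjl jl jl jjl jl jjl jl jl jjl jl jjl jl jjl jl jl jjl — and concatenate.

jljjljljljjljljjljljljjljljjljljjljljljjl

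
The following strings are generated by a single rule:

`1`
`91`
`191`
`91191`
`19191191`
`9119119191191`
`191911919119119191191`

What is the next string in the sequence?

From term 3 onward, concatenate the second-to-last term with the last: 1·91 = 191, 91·191 = 91191, …
So term 8 is 9119119191191·191911919119119191191.

9119119191191191911919119119191191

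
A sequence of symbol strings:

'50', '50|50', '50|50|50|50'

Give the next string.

50|50|50|50|50|50|50|50

Each string is two copies of the previous one joined by '|'.
One more doubling of 50|50|50|50 gives the answer.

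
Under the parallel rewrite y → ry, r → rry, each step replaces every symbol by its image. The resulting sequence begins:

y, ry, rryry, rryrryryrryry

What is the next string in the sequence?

rryrryryrryrryryrryryrryrryryrryry

Replace each of the 13 characters of rryrryryrryry in place — rry rry ry rry rry ry rry ry rry rry ry rry ry — and concatenate.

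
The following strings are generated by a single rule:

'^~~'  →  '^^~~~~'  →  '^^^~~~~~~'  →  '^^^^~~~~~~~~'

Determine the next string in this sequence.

Term n consists of n ^'s, followed by 2n ~'s (n = 1, 2, …).
At n = 5 the blocks have lengths 5, 10.

^^^^^~~~~~~~~~~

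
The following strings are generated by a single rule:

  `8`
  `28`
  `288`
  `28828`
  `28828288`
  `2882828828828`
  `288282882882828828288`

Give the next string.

2882828828828288282882882828828828

This is a Fibonacci-style word recurrence s(k) = s(k−1)·s(k−2): e.g. 28·8 = 288.
The next term joins 288282882882828828288 and 2882828828828.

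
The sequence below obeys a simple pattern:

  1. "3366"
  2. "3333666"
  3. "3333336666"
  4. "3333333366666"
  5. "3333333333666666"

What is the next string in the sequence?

The n-th term is 2n 3's then n+1 6's (n = 1, 2, …).
At n = 6 the blocks have lengths 12, 7.

3333333333336666666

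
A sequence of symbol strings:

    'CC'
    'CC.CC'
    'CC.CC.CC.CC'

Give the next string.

s(k+1) = s(k)·.·s(k) — each term doubles the last with '.' between the halves.
Doubling CC.CC.CC.CC with '.' between the halves:

CC.CC.CC.CC.CC.CC.CC.CC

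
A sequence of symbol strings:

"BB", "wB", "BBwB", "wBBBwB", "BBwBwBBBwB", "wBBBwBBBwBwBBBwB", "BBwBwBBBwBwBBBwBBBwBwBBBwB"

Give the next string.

Each term (from the third on) is the two preceding terms concatenated in order: term 3 = BB·wB = BBwB.
So term 8 is wBBBwBBBwBwBBBwB·BBwBwBBBwBwBBBwBBBwBwBBBwB.

wBBBwBBBwBwBBBwBBBwBwBBBwBwBBBwBBBwBwBBBwB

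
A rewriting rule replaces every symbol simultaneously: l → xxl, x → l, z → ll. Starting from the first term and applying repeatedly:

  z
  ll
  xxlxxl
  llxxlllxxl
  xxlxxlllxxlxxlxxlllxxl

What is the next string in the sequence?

llxxlllxxlxxlxxlllxxlllxxlllxxlxxlxxlllxxl

φ(xxlxxlllxxlxxlxxlllxxl) expands symbol-by-symbol to l l xxl l l xxl xxl xxl l l xxl l l xxl l l xxl xxl xxl l l xxl; joining the 22 pieces gives the next term.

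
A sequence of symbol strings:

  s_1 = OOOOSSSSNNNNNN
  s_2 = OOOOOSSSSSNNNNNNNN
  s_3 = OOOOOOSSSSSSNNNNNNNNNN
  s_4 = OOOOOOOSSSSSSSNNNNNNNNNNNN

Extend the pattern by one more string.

OOOOOOOOSSSSSSSSNNNNNNNNNNNNNN

Each string has the form O^{n+1} S^{n+1} N^{2n}, where the shown terms are n = 3, 4, 5, 6.
For the next term, n = 7, so the run lengths are 8, 8, 14.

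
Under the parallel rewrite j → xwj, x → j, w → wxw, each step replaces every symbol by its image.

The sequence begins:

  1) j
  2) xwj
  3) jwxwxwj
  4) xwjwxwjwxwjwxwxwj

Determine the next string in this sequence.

φ(xwjwxwjwxwjwxwxwj) expands symbol-by-symbol to j wxw xwj wxw j wxw xwj wxw j wxw xwj wxw j wxw j wxw xwj; joining the 17 pieces gives the next term.

jwxwxwjwxwjwxwxwjwxwjwxwxwjwxwjwxwjwxwxwj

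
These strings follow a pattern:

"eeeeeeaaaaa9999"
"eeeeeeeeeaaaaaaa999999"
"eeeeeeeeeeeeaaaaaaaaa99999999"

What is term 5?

Reading off run lengths: e runs 6, 9, 12; a runs 5, 7, 9; 9 runs 4, 6, 8 — each is linear in n (n = 1, 2, …).
At n = 5 the blocks have lengths 18, 13, 12.

eeeeeeeeeeeeeeeeeeaaaaaaaaaaaaa999999999999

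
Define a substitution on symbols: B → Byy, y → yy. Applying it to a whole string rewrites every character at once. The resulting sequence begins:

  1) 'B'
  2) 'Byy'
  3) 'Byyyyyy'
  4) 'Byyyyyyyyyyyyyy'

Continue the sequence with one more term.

Rewriting the 15 symbols of Byyyyyyyyyyyyyy one by one yields Byy yy yy yy yy yy yy yy yy yy yy yy yy yy yy; concatenated:

Byyyyyyyyyyyyyyyyyyyyyyyyyyyyyy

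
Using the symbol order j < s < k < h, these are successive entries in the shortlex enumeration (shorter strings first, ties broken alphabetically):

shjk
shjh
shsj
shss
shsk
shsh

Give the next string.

Treat shsh as a base-4 numeral over the given alphabet and add one, carrying through any trailing h's.

shkj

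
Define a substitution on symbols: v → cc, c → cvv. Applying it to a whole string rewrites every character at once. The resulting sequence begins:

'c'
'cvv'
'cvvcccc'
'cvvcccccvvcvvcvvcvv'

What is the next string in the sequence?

Applying the rule to each of the 19 symbols of cvvcccccvvcvvcvvcvv gives the pieces cvv cc cc cvv cvv cvv cvv cvv cc cc cvv cc cc cvv cc cc cvv cc cc, which concatenate to the answer.

cvvcccccvvcvvcvvcvvcvvcccccvvcccccvvcccccvvcccc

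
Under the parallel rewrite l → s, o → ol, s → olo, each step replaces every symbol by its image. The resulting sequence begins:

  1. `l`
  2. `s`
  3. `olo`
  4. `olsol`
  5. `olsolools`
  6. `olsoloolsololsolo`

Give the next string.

Rewriting the 17 symbols of olsoloolsololsolo one by one yields ol s olo ol s ol ol s olo ol s ol s olo ol s ol; concatenated:

olsoloolsololsoloolsolsoloolsol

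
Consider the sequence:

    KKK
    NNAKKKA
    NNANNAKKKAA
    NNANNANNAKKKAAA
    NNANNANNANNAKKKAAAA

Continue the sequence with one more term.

NNANNANNANNANNAKKKAAAAA

Every step adds NNA to the front and A to the end of the previous string.
So the next term is NNA·NNANNANNANNAKKKAAAA·A.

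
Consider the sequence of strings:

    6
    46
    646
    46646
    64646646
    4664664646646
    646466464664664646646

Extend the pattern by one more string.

This is a Fibonacci-style word recurrence s(k) = s(k−2)·s(k−1): e.g. 6·46 = 646.
The next term joins 4664664646646 and 646466464664664646646.

4664664646646646466464664664646646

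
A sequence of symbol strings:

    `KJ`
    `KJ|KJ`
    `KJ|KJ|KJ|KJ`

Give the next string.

Each string is two copies of the previous one joined by '|'.
Doubling KJ|KJ|KJ|KJ with '|' between the halves:

KJ|KJ|KJ|KJ|KJ|KJ|KJ|KJ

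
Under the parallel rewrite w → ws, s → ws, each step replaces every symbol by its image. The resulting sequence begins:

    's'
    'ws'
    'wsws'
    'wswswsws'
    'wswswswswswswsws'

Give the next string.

wswswswswswswswswswswswswswswsws

Applying the rule to each of the 16 symbols of wswswswswswswsws gives the pieces ws ws ws ws ws ws ws ws ws ws ws ws ws ws ws ws, which concatenate to the answer.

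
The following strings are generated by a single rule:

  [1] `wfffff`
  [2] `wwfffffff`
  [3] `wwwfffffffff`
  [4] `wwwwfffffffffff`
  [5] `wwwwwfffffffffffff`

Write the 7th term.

Each string has the form w^{n-1} f^{2n+1}, where the shown terms are n = 2, 3, 4, 5, 6.
Setting n = 8 gives 7, 17 characters in each block.

wwwwwwwfffffffffffffffff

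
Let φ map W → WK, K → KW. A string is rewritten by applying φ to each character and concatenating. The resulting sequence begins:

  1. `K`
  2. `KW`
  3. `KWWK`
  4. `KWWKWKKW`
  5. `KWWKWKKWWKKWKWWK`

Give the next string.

φ(KWWKWKKWWKKWKWWK) expands symbol-by-symbol to KW WK WK KW WK KW KW WK WK KW KW WK KW WK WK KW; joining the 16 pieces gives the next term.

KWWKWKKWWKKWKWWKWKKWKWWKKWWKWKKW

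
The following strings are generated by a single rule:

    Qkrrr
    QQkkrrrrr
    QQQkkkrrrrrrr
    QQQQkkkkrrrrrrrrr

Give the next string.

Each string has the form Q^{n} k^{n} r^{2n+1} (n = 1, 2, …).
For the next term, n = 5, so the run lengths are 5, 5, 11.

QQQQQkkkkkrrrrrrrrrrr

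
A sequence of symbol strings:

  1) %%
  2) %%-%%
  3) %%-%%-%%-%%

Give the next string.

%%-%%-%%-%%-%%-%%-%%-%%

Every step duplicates the string with '-' between the halves.
One more doubling of %%-%%-%%-%% gives the answer.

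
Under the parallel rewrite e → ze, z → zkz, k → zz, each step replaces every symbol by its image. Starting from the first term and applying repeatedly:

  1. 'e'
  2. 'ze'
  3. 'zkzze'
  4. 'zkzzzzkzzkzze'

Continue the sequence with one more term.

Applying the rule to each of the 13 symbols of zkzzzzkzzkzze gives the pieces zkz zz zkz zkz zkz zkz zz zkz zkz zz zkz zkz ze, which concatenate to the answer.

zkzzzzkzzkzzkzzkzzzzkzzkzzzzkzzkzze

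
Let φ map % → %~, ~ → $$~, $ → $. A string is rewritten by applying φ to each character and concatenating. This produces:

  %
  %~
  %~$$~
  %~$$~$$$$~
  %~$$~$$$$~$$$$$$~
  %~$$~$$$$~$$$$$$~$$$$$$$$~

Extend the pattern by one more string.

Rewriting the 26 symbols of %~$$~$$$$~$$$$$$~$$$$$$$$~ one by one yields %~ $$~ $ $ $$~ $ $ $ $ $$~ $ $ $ $ $ $ $$~ $ $ $ $ $ $ $ $ $$~; concatenated:

%~$$~$$$$~$$$$$$~$$$$$$$$~$$$$$$$$$$~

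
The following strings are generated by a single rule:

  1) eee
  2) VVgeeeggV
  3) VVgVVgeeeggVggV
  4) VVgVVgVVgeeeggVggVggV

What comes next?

VVgVVgVVgVVgeeeggVggVggVggV

Every step adds VVg to the front and ggV to the end of the previous string.
One more step from VVgVVgVVgeeeggVggVggV gives the answer.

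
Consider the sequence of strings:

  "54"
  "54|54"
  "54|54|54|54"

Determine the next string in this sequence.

54|54|54|54|54|54|54|54

Each string is two copies of the previous one joined by '|'.
So the next term is two copies of 54|54|54|54 with '|' between the halves.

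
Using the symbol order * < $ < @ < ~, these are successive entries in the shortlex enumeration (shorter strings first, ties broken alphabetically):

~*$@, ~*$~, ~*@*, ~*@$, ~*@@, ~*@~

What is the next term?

The successor of ~*@~ increments the rightmost position that isn't already ~ and resets every position after it to *.

~*~*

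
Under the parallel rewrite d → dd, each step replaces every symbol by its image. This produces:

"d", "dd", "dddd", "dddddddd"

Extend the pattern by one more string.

Rewriting each symbol of dddddddd: d→dd, d→dd, d→dd, d→dd, d→dd, d→dd, d→dd, d→dd, which concatenates to dd dd dd dd dd dd dd dd.

dddddddddddddddd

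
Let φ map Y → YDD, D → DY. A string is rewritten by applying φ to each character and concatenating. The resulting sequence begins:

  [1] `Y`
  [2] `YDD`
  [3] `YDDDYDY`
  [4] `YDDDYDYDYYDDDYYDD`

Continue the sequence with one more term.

Rewriting the 17 symbols of YDDDYDYDYYDDDYYDD one by one yields YDD DY DY DY YDD DY YDD DY YDD YDD DY DY DY YDD YDD DY DY; concatenated:

YDDDYDYDYYDDDYYDDDYYDDYDDDYDYDYYDDYDDDYDY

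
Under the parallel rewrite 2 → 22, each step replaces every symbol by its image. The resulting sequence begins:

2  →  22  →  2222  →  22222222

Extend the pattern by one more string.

Apply φ to 22222222 symbol by symbol: 2→22, 2→22, 2→22, 2→22, 2→22, 2→22, 2→22, 2→22; joined: 22 22 22 22 22 22 22 22.

2222222222222222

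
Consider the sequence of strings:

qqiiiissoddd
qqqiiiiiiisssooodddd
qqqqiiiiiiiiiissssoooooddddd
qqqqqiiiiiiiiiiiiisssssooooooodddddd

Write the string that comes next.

qqqqqqiiiiiiiiiiiiiiiissssssoooooooooddddddd

Reading off run lengths: q runs 2, 3, 4, 5; i runs 4, 7, 10, 13; s runs 2, 3, 4, 5; o runs 1, 3, 5, 7; d runs 3, 4, 5, 6 — each is linear in n (n = 1, 2, …).
For the next term, n = 5, so the run lengths are 6, 16, 6, 9, 7.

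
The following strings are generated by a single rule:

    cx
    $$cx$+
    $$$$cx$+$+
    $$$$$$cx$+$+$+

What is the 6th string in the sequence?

$$$$$$$$$$cx$+$+$+$+$+

Each term wraps the previous one in $$ on the left and $+ on the right.
From $$$$$$cx$+$+$+, 2 further steps: $$$$$$cx$+$+$+ → $$$$$$$$cx$+$+$+$+ → (answer).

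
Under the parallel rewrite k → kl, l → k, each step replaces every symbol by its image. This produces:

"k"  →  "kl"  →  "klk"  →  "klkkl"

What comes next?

Apply φ to klkkl symbol by symbol: k→kl, l→k, k→kl, k→kl, l→k; joined: kl k kl kl k.

klkklklk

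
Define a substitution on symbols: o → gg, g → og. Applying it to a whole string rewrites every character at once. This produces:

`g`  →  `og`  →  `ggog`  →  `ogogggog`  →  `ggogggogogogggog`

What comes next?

Rewriting the 16 symbols of ggogggogogogggog one by one yields og og gg og og og gg og gg og gg og og og gg og; concatenated:

ogogggogogogggogggogggogogogggog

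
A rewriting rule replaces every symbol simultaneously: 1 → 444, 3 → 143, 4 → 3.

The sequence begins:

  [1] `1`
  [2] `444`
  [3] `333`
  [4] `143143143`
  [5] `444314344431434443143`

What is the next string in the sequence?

333143444314333314344431433331434443143

φ(444314344431434443143) expands symbol-by-symbol to 3 3 3 143 444 3 143 3 3 3 143 444 3 143 3 3 3 143 444 3 143; joining the 21 pieces gives the next term.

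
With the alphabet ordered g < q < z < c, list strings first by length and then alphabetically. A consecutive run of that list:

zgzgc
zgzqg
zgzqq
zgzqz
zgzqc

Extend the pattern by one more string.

zgzzg

The successor of zgzqc increments the rightmost position that isn't already c and resets every position after it to g.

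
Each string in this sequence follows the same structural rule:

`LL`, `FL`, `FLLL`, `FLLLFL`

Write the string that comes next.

Each term (from the third on) is the previous term followed by the one before it: term 3 = FL·LL = FLLL.
Continuing: FLLLFL · FLLL gives term 5.

FLLLFLFLLL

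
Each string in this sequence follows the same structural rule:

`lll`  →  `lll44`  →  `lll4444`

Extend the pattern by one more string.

Every step adds 44 to the end: s(k+1) = s(k)·44.
Applying this once more to lll4444:

lll444444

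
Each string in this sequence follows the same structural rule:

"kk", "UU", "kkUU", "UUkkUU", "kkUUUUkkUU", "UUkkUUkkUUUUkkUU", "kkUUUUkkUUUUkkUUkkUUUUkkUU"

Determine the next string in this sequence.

Each term (from the third on) is the two preceding terms concatenated in order: term 3 = kk·UU = kkUU.
The next term joins UUkkUUkkUUUUkkUU and kkUUUUkkUUUUkkUUkkUUUUkkUU.

UUkkUUkkUUUUkkUUkkUUUUkkUUUUkkUUkkUUUUkkUU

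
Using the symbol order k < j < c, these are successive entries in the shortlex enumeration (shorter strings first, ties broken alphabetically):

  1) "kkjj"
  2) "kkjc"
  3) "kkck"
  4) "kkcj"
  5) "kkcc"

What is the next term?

kjkk

Find the rightmost character of kkcc below c, bump it to the next letter, and reset everything to its right to k.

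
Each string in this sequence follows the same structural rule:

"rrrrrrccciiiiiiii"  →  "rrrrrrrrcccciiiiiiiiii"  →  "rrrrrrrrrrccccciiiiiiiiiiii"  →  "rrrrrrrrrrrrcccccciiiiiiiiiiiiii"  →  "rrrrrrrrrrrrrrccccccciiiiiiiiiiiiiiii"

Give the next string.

rrrrrrrrrrrrrrrrcccccccciiiiiiiiiiiiiiiiii

The n-th term is 2n r's then n c's then 2n+2 i's, where the shown terms are n = 3, 4, 5, 6, 7.
At n = 8 the blocks have lengths 16, 8, 18.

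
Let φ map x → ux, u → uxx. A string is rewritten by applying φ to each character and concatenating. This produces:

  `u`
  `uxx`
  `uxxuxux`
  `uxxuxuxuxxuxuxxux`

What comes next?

φ(uxxuxuxuxxuxuxxux) expands symbol-by-symbol to uxx ux ux uxx ux uxx ux uxx ux ux uxx ux uxx ux ux uxx ux; joining the 17 pieces gives the next term.

uxxuxuxuxxuxuxxuxuxxuxuxuxxuxuxxuxuxuxxux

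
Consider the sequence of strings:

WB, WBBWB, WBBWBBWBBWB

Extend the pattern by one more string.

Every step duplicates the string with 'B' between the halves.
Doubling WBBWBBWBBWB with 'B' between the halves:

WBBWBBWBBWBBWBBWBBWBBWB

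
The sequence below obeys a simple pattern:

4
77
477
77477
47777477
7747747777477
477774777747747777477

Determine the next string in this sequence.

From term 3 onward, concatenate the second-to-last term with the last: 4·77 = 477, 77·477 = 77477, …
So term 8 is 7747747777477·477774777747747777477.

7747747777477477774777747747777477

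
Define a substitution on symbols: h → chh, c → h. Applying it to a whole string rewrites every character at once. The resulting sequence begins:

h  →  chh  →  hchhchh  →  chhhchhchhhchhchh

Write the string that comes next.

φ(chhhchhchhhchhchh) expands symbol-by-symbol to h chh chh chh h chh chh h chh chh chh h chh chh h chh chh; joining the 17 pieces gives the next term.

hchhchhchhhchhchhhchhchhchhhchhchhhchhchh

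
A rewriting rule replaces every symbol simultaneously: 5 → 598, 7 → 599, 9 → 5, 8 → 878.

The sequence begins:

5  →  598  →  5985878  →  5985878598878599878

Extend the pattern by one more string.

Applying the rule to each of the 19 symbols of 5985878598878599878 gives the pieces 598 5 878 598 878 599 878 598 5 878 878 599 878 598 5 5 878 599 878, which concatenate to the answer.

5985878598878599878598587887859987859855878599878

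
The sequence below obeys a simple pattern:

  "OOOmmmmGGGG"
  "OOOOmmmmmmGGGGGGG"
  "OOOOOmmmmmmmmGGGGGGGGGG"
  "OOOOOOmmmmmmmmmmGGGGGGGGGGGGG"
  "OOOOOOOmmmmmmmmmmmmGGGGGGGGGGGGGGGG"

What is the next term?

Each string has the form O^{n+1} m^{2n} G^{3n-2}, where the shown terms are n = 2, 3, 4, 5, 6.
Setting n = 7 gives 8, 14, 19 characters in each block.

OOOOOOOOmmmmmmmmmmmmmmGGGGGGGGGGGGGGGGGGG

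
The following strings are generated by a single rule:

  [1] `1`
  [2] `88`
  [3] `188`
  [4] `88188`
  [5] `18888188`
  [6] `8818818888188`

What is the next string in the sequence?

Each term (from the third on) is the two preceding terms concatenated in order: term 3 = 1·88 = 188.
So term 7 is 18888188·8818818888188.

188881888818818888188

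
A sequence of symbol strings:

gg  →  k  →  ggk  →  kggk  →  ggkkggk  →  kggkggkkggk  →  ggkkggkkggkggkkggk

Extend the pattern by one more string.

This is a Fibonacci-style word recurrence s(k) = s(k−2)·s(k−1): e.g. gg·k = ggk.
So term 8 is kggkggkkggk·ggkkggkkggkggkkggk.

kggkggkkggkggkkggkkggkggkkggk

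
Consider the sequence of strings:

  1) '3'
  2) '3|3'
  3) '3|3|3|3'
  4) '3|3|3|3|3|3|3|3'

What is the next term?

3|3|3|3|3|3|3|3|3|3|3|3|3|3|3|3

Each string is two copies of the previous one joined by '|'.
One more doubling of 3|3|3|3|3|3|3|3 gives the answer.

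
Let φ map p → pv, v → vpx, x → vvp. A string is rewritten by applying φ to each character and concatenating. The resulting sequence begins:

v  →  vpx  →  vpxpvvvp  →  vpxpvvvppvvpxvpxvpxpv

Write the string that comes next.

Rewriting the 21 symbols of vpxpvvvppvvpxvpxvpxpv one by one yields vpx pv vvp pv vpx vpx vpx pv pv vpx vpx pv vvp vpx pv vvp vpx pv vvp pv vpx; concatenated:

vpxpvvvppvvpxvpxvpxpvpvvpxvpxpvvvpvpxpvvvpvpxpvvvppvvpx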